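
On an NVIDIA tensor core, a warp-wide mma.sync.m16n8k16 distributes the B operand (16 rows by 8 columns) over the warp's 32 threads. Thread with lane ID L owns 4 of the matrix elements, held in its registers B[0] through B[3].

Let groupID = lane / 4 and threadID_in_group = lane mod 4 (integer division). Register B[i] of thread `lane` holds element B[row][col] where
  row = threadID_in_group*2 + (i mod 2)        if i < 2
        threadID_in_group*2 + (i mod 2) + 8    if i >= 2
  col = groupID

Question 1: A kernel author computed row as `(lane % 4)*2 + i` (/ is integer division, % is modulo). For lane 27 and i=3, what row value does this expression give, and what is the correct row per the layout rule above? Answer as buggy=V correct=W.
buggy=9 correct=15

`(lane % 4)*2 + i`[27,3]⇒9
lane 27⇒27/4=6, 27 mod 4=3
i=3  r:2·3+1+8⇒15  c:6
row: 9 vs 15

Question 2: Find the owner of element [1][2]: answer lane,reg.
8,1

c=2->g=2  r=1->rb=0,t=0,b0=1
L=2*4+0=8  i=0*2+1=1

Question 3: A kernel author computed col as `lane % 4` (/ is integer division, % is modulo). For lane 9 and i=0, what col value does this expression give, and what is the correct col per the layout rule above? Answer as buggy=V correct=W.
buggy=1 correct=2

`lane % 4`[9,0]->1
lane 9: gid=2 (9/4), tid=1 (9%4)
i=0: r=1*2+0+0=2, c=gid=2
col: 1 vs 2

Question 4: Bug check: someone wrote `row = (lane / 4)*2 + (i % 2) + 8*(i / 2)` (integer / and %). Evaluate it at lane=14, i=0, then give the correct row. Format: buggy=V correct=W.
`(lane / 4)*2 + (i % 2) + 8*(i / 2)`[14,0]→6
lane 14→14/4=3, 14 mod 4=2
i=0  r:2·2+0+0→4  c:3
row: 6 vs 4

buggy=6 correct=4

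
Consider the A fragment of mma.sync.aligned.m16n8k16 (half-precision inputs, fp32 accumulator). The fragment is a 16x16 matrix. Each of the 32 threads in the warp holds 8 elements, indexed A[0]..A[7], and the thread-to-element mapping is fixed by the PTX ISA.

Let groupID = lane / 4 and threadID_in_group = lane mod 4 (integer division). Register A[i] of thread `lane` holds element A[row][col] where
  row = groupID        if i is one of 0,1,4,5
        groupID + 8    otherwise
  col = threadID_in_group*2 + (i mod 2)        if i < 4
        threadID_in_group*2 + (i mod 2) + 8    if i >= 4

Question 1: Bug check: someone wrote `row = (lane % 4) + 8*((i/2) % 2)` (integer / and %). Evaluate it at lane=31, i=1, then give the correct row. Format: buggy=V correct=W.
buggy=3 correct=7

`(lane % 4) + 8*((i/2) % 2)`[31,1]->3
lane 31: gid=7 (31/4), tid=3 (31%4)
i=1: r=7+0=7, c=3*2+1+0=7
row: 3 vs 7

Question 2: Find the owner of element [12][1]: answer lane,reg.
16,3

r=12→G=4,rhi=1  c=1→chi=0,T=0,p=1
L=4*4+0=16  i=0*4+1*2+1=3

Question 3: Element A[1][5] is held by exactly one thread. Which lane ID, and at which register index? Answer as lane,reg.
r=1⇒gr=1,Rb=0  c=5⇒Cb=0,th=2,odd=1
L=1*4+2=6  i=0*4+0*2+1=1

6,1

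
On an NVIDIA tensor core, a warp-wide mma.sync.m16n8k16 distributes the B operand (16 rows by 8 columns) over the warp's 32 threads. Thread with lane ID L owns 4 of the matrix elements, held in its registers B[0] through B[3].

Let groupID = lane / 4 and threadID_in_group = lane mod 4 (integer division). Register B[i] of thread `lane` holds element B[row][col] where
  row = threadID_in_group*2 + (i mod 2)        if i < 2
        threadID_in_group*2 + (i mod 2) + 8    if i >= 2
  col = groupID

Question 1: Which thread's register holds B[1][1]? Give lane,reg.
c=1⇒gr=1  r=1⇒Rb=0,th=0,odd=1
L=1*4+0=4  i=0*2+1=1

4,1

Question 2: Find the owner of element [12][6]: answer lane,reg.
c=6⇒gr=6  r=12⇒Rb=1,th=2,odd=0
L=6*4+2=26  i=1*2+0=2

26,2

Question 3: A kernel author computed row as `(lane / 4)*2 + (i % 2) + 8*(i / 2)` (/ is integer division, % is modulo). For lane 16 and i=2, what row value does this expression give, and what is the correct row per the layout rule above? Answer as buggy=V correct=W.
`(lane / 4)*2 + (i % 2) + 8*(i / 2)`[16,2]→16
lane 16: G=4 (16/4), T=0 (16%4)
i=2: r=0*2+0+8=8, c=G=4
row: 16 vs 8

buggy=16 correct=8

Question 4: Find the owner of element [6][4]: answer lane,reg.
19,0

c: 4->gid=4  r: 6->r8=0,tid=3,i&1=0
L=4*4+3=19  i=0*2+0=0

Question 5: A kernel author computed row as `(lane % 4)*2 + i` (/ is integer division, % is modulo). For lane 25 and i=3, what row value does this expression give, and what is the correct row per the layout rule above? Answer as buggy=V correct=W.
`(lane % 4)*2 + i`[25,3]->5
25: g=6,t=1
[3] (1*2+1+8,6) = (11,6)
row: 5 vs 11

buggy=5 correct=11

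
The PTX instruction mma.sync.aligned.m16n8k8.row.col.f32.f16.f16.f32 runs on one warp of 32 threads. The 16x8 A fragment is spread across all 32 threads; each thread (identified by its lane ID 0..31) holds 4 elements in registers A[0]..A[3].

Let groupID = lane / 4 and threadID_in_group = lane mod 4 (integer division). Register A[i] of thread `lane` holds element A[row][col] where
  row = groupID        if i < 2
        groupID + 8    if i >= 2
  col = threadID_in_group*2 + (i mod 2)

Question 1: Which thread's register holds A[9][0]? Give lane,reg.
r=9->g=1,rb=1  c=0->t=0,b0=0
L=1*4+0=4  i=1*2+0=2

4,2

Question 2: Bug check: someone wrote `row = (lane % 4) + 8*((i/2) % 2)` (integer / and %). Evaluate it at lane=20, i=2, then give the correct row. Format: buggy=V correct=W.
buggy=8 correct=13

`(lane % 4) + 8*((i/2) % 2)`[20,2]⇒8
L=20⇒gr=20>>2=5, th=20&3=0
[2]⇒row 5+8=13  col 0·2+0=0
row: 8 vs 13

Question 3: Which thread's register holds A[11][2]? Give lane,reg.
r=11→G=3,rhi=1  c=2→T=1,p=0
L=3*4+1=13  i=1*2+0=2

13,2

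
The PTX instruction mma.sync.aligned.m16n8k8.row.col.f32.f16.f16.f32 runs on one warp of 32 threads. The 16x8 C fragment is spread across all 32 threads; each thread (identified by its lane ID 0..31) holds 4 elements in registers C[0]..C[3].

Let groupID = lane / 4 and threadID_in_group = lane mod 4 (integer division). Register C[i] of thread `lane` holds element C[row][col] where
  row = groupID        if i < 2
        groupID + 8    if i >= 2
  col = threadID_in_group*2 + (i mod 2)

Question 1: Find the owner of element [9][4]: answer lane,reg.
r: 9->gid=1,r8=1  c: 4->tid=2,i&1=0
L=1*4+2=6  i=1*2+0=2

6,2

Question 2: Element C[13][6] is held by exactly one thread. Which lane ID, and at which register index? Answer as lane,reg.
r: 13->gid=5,r8=1  c: 6->tid=3,i&1=0
L=5*4+3=23  i=1*2+0=2

23,2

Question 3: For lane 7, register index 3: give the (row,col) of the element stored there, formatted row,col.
9,7

7: grp=1,tig=3
[3] (1+8,3*2+1) = (9,7)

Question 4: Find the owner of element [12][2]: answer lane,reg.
17,2

r=12⇒gr=4,Rb=1  c=2⇒th=1,odd=0
L=4*4+1=17  i=1*2+0=2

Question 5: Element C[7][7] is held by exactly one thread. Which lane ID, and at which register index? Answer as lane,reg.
31,1

r: 7->gid=7,r8=0  c: 7->tid=3,i&1=1
L=7*4+3=31  i=0*2+1=1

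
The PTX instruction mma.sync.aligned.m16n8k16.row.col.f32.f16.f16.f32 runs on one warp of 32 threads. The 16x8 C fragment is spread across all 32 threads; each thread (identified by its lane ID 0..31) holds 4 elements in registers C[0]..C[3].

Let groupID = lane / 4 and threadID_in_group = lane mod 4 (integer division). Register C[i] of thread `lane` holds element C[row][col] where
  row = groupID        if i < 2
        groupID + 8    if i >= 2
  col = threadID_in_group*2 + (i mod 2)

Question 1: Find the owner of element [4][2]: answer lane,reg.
17,0

r=4->g=4,rb=0  c=2->t=1,b0=0
L=4*4+1=17  i=0*2+0=0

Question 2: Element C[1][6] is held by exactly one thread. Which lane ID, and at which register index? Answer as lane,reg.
r=1->g=1,rb=0  c=6->t=3,b0=0
L=1*4+3=7  i=0*2+0=0

7,0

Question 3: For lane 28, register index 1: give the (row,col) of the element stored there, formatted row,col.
28: G=7,T=0
[1] (7+0,0*2+1) = (7,1)

7,1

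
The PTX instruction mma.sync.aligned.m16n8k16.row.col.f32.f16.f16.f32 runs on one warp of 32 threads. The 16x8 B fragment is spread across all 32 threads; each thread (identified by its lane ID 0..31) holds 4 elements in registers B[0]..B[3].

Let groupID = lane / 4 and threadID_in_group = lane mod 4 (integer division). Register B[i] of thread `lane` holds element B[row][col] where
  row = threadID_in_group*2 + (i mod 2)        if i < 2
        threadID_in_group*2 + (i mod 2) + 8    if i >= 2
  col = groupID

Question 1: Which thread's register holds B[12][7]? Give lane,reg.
c=7⇒gr=7  r=12⇒Rb=1,th=2,odd=0
L=7*4+2=30  i=1*2+0=2

30,2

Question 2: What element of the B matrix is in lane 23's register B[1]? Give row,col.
7,5

L=23⇒gr=23>>2=5, th=23&3=3
[1]⇒row 3·2+1+0=7  col gr=5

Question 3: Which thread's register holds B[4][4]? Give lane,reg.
18,0

c=4→G=4  r=4→rhi=0,T=2,p=0
L=4*4+2=18  i=0*2+0=0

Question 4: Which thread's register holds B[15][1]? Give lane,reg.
7,3

c=1→G=1  r=15→rhi=1,T=3,p=1
L=1*4+3=7  i=1*2+1=3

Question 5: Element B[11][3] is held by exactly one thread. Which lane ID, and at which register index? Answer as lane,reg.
c:3=>grp=3  r:11=>rB=1,tig=1,lo=1
L=3*4+1=13  i=1*2+1=3

13,3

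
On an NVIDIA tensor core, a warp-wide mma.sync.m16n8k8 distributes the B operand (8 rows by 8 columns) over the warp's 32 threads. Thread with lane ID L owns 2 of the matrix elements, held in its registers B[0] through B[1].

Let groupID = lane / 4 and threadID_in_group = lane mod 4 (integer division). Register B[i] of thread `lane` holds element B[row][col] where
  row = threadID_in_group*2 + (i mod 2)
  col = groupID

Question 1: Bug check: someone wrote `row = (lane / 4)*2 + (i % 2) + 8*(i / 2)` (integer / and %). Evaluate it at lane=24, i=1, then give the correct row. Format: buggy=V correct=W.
`(lane / 4)*2 + (i % 2) + 8*(i / 2)`[24,1]⇒13
24: gr=6,th=0
[1] (0*2+1,6) = (1,6)
row: 13 vs 1

buggy=13 correct=1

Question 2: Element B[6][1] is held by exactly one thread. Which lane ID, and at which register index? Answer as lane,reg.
7,0

c:1=>grp=1  r:6=>tig=3,lo=0
L=1*4+3=7  i=0=0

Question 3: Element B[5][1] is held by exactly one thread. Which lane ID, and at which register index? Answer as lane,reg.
6,1

c:1=>grp=1  r:5=>tig=2,lo=1
L=1*4+2=6  i=1=1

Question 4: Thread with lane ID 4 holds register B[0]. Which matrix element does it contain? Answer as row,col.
0,1

L=4→G=4>>2=1, T=4&3=0
[0]→row 0·2+0=0  col G=1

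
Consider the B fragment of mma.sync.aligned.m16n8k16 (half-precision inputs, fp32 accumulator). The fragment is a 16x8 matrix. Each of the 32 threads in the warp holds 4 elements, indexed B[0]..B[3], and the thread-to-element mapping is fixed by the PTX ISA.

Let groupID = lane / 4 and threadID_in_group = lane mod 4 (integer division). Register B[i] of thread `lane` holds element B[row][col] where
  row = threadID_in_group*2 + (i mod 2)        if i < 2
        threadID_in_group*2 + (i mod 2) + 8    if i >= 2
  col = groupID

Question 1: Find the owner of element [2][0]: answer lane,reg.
1,0

c=0->g=0  r=2->rb=0,t=1,b0=0
L=0*4+1=1  i=0*2+0=0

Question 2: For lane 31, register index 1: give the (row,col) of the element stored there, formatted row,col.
7,7

lane 31: gr=7 (31/4), th=3 (31%4)
i=1: r=3*2+1+0=7, c=gr=7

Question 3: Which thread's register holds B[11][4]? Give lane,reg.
c=4->g=4  r=11->rb=1,t=1,b0=1
L=4*4+1=17  i=1*2+1=3

17,3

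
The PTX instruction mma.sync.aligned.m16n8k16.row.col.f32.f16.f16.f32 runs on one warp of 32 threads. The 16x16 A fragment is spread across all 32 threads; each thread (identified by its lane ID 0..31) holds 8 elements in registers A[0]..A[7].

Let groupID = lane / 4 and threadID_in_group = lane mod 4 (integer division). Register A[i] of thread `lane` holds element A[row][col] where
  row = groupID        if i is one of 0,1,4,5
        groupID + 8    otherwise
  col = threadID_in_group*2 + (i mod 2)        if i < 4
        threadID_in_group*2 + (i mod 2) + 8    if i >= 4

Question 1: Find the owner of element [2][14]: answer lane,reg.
r=2⇒gr=2,Rb=0  c=14⇒Cb=1,th=3,odd=0
L=2*4+3=11  i=1*4+0*2+0=4

11,4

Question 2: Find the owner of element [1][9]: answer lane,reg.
4,5

r=1→G=1,rhi=0  c=9→chi=1,T=0,p=1
L=1*4+0=4  i=1*4+0*2+1=5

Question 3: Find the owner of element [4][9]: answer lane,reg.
16,5

r=4→G=4,rhi=0  c=9→chi=1,T=0,p=1
L=4*4+0=16  i=1*4+0*2+1=5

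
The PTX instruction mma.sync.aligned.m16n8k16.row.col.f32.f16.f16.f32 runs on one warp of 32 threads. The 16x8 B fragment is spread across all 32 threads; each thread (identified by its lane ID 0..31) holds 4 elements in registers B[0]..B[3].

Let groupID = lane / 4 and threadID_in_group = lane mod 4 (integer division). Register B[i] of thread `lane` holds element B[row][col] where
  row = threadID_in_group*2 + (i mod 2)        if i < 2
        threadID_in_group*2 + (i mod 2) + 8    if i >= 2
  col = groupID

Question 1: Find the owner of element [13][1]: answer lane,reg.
c=1→G=1  r=13→rhi=1,T=2,p=1
L=1*4+2=6  i=1*2+1=3

6,3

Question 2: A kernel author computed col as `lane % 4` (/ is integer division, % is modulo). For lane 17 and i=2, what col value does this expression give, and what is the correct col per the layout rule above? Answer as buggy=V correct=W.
`lane % 4`[17,2]->1
lane 17: g=4 (17/4), t=1 (17%4)
i=2: r=1*2+0+8=10, c=g=4
col: 1 vs 4

buggy=1 correct=4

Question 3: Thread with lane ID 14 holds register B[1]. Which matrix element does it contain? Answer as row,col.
14: grp=3,tig=2
[1] (2*2+1+0,3) = (5,3)

5,3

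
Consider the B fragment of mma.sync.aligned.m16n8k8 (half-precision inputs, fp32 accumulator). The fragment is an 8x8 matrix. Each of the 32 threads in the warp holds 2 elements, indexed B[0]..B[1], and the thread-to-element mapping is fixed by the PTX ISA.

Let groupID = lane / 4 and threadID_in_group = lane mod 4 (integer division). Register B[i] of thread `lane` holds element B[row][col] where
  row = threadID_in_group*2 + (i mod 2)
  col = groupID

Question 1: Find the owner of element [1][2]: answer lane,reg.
c=2->g=2  r=1->t=0,b0=1
L=2*4+0=8  i=1=1

8,1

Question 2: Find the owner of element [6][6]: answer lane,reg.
c=6→G=6  r=6→T=3,p=0
L=6*4+3=27  i=0=0

27,0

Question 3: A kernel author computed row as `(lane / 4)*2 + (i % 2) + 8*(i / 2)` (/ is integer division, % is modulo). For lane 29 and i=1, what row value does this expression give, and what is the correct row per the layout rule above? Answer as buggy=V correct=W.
`(lane / 4)*2 + (i % 2) + 8*(i / 2)`[29,1]->15
29: g=7,t=1
[1] (1*2+1,7) = (3,7)
row: 15 vs 3

buggy=15 correct=3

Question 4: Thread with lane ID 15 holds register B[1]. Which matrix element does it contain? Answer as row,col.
7,3

lane 15→15/4=3, 15 mod 4=3
i=1  r:2·3+1→7  c:3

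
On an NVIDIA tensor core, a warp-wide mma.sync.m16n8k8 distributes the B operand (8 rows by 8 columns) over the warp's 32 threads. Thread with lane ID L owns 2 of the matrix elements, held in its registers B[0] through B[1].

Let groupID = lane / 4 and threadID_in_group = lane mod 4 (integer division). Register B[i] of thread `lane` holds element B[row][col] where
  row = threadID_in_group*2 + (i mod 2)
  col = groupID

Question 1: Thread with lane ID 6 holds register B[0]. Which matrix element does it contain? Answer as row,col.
L=6⇒gr=6>>2=1, th=6&3=2
[0]⇒row 2·2+0=4  col gr=1

4,1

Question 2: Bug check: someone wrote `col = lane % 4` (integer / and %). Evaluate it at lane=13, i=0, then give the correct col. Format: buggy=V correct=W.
`lane % 4`[13,0]⇒1
lane 13⇒13/4=3, 13 mod 4=1
i=0  r:2·1+0⇒2  c:3
col: 1 vs 3

buggy=1 correct=3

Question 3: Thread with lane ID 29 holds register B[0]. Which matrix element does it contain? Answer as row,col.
L=29⇒gr=29>>2=7, th=29&3=1
[0]⇒row 1·2+0=2  col gr=7

2,7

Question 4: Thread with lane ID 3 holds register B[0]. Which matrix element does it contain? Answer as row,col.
L=3->gid=3>>2=0, tid=3&3=3
[0]->row 3·2+0=6  col gid=0

6,0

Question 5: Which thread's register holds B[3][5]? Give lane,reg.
21,1

c=5⇒gr=5  r=3⇒th=1,odd=1
L=5*4+1=21  i=1=1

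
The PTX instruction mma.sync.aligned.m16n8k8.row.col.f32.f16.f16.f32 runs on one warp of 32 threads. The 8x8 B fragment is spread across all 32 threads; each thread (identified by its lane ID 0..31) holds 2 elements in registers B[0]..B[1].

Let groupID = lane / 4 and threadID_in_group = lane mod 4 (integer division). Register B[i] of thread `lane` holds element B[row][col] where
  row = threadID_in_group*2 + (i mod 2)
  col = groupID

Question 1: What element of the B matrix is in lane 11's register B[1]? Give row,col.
7,2

11: grp=2,tig=3
[1] (3*2+1,2) = (7,2)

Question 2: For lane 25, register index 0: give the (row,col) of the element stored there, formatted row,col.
2,6

lane 25->25/4=6, 25 mod 4=1
i=0  r:2·1+0->2  c:6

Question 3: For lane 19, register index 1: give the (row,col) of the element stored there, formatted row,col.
7,4

L=19->g=19>>2=4, t=19&3=3
[1]->row 3·2+1=7  col g=4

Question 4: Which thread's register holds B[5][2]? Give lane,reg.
10,1

c=2->g=2  r=5->t=2,b0=1
L=2*4+2=10  i=1=1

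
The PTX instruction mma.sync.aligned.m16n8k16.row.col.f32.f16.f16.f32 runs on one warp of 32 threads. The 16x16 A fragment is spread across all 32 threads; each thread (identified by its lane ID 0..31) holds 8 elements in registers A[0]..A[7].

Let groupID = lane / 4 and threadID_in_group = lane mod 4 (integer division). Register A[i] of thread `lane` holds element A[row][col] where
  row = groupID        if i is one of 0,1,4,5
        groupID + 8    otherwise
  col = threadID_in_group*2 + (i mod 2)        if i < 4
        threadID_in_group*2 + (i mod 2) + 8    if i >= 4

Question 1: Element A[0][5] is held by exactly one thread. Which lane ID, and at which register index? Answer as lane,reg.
2,1

r=0->g=0,rb=0  c=5->cb=0,t=2,b0=1
L=0*4+2=2  i=0*4+0*2+1=1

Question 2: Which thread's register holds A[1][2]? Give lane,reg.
r:1=>grp=1,rB=0  c:2=>cB=0,tig=1,lo=0
L=1*4+1=5  i=0*4+0*2+0=0

5,0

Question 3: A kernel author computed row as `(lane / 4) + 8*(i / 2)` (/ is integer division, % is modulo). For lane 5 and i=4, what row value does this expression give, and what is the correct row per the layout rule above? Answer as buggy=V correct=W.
`(lane / 4) + 8*(i / 2)`[5,4]->17
L=5->gid=5>>2=1, tid=5&3=1
[4]->row 1+0=1  col 1·2+0+8=10
row: 17 vs 1

buggy=17 correct=1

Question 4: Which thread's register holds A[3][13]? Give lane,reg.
r=3→G=3,rhi=0  c=13→chi=1,T=2,p=1
L=3*4+2=14  i=1*4+0*2+1=5

14,5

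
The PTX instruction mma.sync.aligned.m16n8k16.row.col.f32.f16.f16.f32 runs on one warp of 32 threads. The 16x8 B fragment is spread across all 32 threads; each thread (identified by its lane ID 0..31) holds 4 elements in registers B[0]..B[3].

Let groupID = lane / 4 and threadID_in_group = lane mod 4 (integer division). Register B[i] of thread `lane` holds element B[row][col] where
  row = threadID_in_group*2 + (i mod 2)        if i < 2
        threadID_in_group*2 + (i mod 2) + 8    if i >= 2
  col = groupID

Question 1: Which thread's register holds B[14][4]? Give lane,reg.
19,2

c=4⇒gr=4  r=14⇒Rb=1,th=3,odd=0
L=4*4+3=19  i=1*2+0=2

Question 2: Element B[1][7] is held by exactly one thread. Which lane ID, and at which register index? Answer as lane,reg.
28,1

c=7⇒gr=7  r=1⇒Rb=0,th=0,odd=1
L=7*4+0=28  i=0*2+1=1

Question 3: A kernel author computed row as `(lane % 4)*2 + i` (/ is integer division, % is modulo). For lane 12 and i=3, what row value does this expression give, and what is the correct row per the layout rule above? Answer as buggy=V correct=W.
buggy=3 correct=9

`(lane % 4)*2 + i`[12,3]=>3
lane 12: grp=3 (12/4), tig=0 (12%4)
i=3: r=0*2+1+8=9, c=grp=3
row: 3 vs 9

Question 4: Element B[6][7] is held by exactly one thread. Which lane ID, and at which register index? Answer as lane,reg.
c=7→G=7  r=6→rhi=0,T=3,p=0
L=7*4+3=31  i=0*2+0=0

31,0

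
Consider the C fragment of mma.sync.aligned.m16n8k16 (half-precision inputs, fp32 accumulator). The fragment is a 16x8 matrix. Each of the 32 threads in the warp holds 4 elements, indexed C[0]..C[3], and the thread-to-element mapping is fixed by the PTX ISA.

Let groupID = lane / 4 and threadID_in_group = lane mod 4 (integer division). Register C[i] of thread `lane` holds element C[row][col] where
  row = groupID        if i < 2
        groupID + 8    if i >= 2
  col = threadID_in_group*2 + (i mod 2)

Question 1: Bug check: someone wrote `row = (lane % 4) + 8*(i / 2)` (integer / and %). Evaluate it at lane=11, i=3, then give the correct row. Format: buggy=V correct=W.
`(lane % 4) + 8*(i / 2)`[11,3]⇒11
L=11⇒gr=11>>2=2, th=11&3=3
[3]⇒row 2+8=10  col 3·2+1=7
row: 11 vs 10

buggy=11 correct=10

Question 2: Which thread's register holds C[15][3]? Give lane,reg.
29,3

r:15=>grp=7,rB=1  c:3=>tig=1,lo=1
L=7*4+1=29  i=1*2+1=3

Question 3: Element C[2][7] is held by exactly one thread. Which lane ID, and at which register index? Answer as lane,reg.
11,1

r=2->g=2,rb=0  c=7->t=3,b0=1
L=2*4+3=11  i=0*2+1=1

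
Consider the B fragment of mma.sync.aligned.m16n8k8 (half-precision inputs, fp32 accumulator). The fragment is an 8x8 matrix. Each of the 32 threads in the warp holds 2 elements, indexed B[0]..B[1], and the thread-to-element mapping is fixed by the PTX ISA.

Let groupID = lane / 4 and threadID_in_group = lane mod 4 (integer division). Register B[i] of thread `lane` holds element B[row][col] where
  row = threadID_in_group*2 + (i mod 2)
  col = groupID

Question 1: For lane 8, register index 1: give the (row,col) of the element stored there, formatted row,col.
1,2

8: grp=2,tig=0
[1] (0*2+1,2) = (1,2)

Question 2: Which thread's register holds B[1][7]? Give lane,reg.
c=7->g=7  r=1->t=0,b0=1
L=7*4+0=28  i=1=1

28,1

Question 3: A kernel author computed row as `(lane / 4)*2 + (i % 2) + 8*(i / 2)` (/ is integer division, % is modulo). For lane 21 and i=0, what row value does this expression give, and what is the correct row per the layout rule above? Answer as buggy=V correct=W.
`(lane / 4)*2 + (i % 2) + 8*(i / 2)`[21,0]->10
lane 21: g=5 (21/4), t=1 (21%4)
i=0: r=1*2+0=2, c=g=5
row: 10 vs 2

buggy=10 correct=2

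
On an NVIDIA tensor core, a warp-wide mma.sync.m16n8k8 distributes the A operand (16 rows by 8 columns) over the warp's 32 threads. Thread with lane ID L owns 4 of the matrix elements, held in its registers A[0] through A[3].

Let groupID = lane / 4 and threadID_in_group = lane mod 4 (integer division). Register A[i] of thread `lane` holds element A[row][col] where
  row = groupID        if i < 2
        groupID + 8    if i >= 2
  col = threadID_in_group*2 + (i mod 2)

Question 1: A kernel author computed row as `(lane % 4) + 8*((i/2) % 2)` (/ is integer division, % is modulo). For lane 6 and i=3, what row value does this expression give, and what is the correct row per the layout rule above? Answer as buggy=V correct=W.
`(lane % 4) + 8*((i/2) % 2)`[6,3]->10
6: gid=1,tid=2
[3] (1+8,2*2+1) = (9,5)
row: 10 vs 9

buggy=10 correct=9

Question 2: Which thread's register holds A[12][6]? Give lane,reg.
r:12=>grp=4,rB=1  c:6=>tig=3,lo=0
L=4*4+3=19  i=1*2+0=2

19,2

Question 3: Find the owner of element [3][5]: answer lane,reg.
r: 3->gid=3,r8=0  c: 5->tid=2,i&1=1
L=3*4+2=14  i=0*2+1=1

14,1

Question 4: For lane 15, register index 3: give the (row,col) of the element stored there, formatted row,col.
11,7

15: grp=3,tig=3
[3] (3+8,3*2+1) = (11,7)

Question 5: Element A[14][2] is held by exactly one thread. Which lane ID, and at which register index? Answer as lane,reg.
25,2

r:14=>grp=6,rB=1  c:2=>tig=1,lo=0
L=6*4+1=25  i=1*2+0=2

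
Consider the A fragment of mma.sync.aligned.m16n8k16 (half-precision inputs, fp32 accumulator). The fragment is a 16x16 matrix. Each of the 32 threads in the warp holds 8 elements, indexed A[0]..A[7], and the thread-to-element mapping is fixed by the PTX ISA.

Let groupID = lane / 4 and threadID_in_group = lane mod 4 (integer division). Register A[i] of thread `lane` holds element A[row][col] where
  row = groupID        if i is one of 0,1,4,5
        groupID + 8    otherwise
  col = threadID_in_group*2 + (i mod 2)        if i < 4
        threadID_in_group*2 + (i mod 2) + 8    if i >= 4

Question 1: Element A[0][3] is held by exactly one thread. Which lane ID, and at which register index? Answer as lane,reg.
r: 0->gid=0,r8=0  c: 3->c8=0,tid=1,i&1=1
L=0*4+1=1  i=0*4+0*2+1=1

1,1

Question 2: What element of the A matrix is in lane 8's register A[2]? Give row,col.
10,0

lane 8=>8/4=2, 8 mod 4=0
i=2  r:2+8=>10  c:2·0+0+0=>0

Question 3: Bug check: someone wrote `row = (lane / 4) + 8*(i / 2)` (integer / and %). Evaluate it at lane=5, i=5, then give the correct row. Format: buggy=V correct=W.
buggy=17 correct=1

`(lane / 4) + 8*(i / 2)`[5,5]=>17
5: grp=1,tig=1
[5] (1+0,1*2+1+8) = (1,11)
row: 17 vs 1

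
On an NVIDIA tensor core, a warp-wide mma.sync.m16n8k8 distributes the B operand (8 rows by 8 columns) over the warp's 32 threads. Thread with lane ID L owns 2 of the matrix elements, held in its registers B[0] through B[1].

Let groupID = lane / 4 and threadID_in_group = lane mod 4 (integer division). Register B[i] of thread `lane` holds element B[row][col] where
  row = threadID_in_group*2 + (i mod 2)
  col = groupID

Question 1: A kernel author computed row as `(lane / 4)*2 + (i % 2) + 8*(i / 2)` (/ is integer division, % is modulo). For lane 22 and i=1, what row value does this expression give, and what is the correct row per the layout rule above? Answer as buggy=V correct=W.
buggy=11 correct=5

`(lane / 4)*2 + (i % 2) + 8*(i / 2)`[22,1]->11
lane 22->22/4=5, 22 mod 4=2
i=1  r:2·2+1->5  c:5
row: 11 vs 5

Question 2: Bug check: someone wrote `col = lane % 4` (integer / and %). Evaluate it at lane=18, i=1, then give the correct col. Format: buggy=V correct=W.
buggy=2 correct=4

`lane % 4`[18,1]⇒2
lane 18: gr=4 (18/4), th=2 (18%4)
i=1: r=2*2+1=5, c=gr=4
col: 2 vs 4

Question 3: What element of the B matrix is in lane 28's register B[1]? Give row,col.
lane 28: gid=7 (28/4), tid=0 (28%4)
i=1: r=0*2+1=1, c=gid=7

1,7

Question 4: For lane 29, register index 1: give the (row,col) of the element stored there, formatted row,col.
3,7

L=29->g=29>>2=7, t=29&3=1
[1]->row 1·2+1=3  col g=7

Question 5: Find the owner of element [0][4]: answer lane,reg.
c:4=>grp=4  r:0=>tig=0,lo=0
L=4*4+0=16  i=0=0

16,0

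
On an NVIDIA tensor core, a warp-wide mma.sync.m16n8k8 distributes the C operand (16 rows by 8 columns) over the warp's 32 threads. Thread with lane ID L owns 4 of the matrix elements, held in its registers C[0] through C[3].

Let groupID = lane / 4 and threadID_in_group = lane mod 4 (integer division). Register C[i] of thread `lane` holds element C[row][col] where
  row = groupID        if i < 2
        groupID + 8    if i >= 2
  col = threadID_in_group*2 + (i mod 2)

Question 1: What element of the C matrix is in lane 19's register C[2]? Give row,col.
lane 19: G=4 (19/4), T=3 (19%4)
i=2: r=4+8=12, c=3*2+0=6

12,6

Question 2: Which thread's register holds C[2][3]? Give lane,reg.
9,1

r: 2->gid=2,r8=0  c: 3->tid=1,i&1=1
L=2*4+1=9  i=0*2+1=1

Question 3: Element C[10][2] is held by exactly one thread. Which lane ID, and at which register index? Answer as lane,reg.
9,2

r:10=>grp=2,rB=1  c:2=>tig=1,lo=0
L=2*4+1=9  i=1*2+0=2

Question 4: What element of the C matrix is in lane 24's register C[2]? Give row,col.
14,0

lane 24=>24/4=6, 24 mod 4=0
i=2  r:6+8=>14  c:2·0+0=>0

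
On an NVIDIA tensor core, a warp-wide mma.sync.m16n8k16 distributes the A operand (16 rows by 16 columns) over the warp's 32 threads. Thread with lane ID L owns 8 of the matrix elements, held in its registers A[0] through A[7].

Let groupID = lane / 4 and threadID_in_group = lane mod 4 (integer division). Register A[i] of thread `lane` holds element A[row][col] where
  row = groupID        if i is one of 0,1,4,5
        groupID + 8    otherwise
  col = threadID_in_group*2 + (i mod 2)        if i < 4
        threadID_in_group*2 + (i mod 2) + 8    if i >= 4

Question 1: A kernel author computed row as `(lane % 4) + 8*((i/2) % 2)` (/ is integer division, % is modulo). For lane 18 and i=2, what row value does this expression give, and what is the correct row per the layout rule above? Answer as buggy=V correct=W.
`(lane % 4) + 8*((i/2) % 2)`[18,2]->10
L=18->gid=18>>2=4, tid=18&3=2
[2]->row 4+8=12  col 2·2+0+0=4
row: 10 vs 12

buggy=10 correct=12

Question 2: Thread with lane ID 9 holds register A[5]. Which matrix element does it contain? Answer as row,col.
2,11

lane 9: gr=2 (9/4), th=1 (9%4)
i=5: r=2+0=2, c=1*2+1+8=11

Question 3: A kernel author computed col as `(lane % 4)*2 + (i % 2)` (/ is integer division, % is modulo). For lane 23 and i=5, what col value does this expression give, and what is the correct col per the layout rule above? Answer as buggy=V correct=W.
`(lane % 4)*2 + (i % 2)`[23,5]=>7
23: grp=5,tig=3
[5] (5+0,3*2+1+8) = (5,15)
col: 7 vs 15

buggy=7 correct=15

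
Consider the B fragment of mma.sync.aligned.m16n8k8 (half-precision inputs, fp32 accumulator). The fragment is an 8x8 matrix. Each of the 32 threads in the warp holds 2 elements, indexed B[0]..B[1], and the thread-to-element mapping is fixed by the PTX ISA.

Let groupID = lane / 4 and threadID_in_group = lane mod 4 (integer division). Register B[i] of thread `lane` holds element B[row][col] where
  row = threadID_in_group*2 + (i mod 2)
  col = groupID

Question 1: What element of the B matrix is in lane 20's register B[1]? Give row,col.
20: G=5,T=0
[1] (0*2+1,5) = (1,5)

1,5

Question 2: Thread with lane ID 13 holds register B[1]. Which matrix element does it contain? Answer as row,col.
L=13⇒gr=13>>2=3, th=13&3=1
[1]⇒row 1·2+1=3  col gr=3

3,3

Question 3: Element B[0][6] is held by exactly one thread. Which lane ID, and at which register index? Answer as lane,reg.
24,0

c:6=>grp=6  r:0=>tig=0,lo=0
L=6*4+0=24  i=0=0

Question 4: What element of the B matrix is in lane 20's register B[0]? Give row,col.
20: gr=5,th=0
[0] (0*2+0,5) = (0,5)

0,5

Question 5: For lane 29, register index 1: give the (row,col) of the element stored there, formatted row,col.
3,7

29: gr=7,th=1
[1] (1*2+1,7) = (3,7)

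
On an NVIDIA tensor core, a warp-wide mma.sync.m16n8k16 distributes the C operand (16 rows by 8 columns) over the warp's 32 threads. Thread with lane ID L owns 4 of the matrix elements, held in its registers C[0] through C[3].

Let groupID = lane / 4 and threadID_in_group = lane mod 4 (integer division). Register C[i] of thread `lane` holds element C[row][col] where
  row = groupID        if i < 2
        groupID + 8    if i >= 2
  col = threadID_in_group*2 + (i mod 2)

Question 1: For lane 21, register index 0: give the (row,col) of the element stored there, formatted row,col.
5,2

lane 21: G=5 (21/4), T=1 (21%4)
i=0: r=5+0=5, c=1*2+0=2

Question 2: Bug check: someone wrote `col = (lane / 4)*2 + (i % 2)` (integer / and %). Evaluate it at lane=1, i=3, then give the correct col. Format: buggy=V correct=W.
buggy=1 correct=3

`(lane / 4)*2 + (i % 2)`[1,3]->1
lane 1: g=0 (1/4), t=1 (1%4)
i=3: r=0+8=8, c=1*2+1=3
col: 1 vs 3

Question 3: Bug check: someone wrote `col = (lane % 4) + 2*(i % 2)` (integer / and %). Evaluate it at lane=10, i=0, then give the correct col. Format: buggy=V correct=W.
`(lane % 4) + 2*(i % 2)`[10,0]=>2
lane 10=>10/4=2, 10 mod 4=2
i=0  r:2+0=>2  c:2·2+0=>4
col: 2 vs 4

buggy=2 correct=4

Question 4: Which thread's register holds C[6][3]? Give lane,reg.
r: 6->gid=6,r8=0  c: 3->tid=1,i&1=1
L=6*4+1=25  i=0*2+1=1

25,1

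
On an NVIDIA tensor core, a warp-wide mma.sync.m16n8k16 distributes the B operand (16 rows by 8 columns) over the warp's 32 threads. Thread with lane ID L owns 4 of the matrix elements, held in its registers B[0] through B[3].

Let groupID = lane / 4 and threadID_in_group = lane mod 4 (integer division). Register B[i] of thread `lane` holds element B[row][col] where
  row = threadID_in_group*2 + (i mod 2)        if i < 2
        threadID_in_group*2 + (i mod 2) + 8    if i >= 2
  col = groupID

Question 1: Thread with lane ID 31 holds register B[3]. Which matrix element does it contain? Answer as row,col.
lane 31→31/4=7, 31 mod 4=3
i=3  r:2·3+1+8→15  c:7

15,7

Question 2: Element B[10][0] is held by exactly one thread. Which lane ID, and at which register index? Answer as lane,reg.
1,2

c=0->g=0  r=10->rb=1,t=1,b0=0
L=0*4+1=1  i=1*2+0=2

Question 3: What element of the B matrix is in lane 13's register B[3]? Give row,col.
13: g=3,t=1
[3] (1*2+1+8,3) = (11,3)

11,3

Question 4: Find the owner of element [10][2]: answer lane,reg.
9,2

c=2⇒gr=2  r=10⇒Rb=1,th=1,odd=0
L=2*4+1=9  i=1*2+0=2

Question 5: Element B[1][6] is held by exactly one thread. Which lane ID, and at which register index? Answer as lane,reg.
24,1

c=6→G=6  r=1→rhi=0,T=0,p=1
L=6*4+0=24  i=0*2+1=1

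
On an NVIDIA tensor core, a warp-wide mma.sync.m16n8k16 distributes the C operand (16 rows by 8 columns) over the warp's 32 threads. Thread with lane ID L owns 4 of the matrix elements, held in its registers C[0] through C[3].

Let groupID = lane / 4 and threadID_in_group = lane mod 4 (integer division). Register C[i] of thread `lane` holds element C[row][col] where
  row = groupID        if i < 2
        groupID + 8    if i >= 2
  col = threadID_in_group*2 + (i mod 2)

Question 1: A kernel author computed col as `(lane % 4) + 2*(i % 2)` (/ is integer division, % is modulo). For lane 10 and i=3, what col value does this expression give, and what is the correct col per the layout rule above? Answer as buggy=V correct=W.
buggy=4 correct=5

`(lane % 4) + 2*(i % 2)`[10,3]->4
lane 10->10/4=2, 10 mod 4=2
i=3  r:2+8->10  c:2·2+1->5
col: 4 vs 5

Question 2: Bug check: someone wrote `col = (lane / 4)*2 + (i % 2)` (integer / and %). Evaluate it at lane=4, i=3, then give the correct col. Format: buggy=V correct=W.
`(lane / 4)*2 + (i % 2)`[4,3]→3
lane 4: G=1 (4/4), T=0 (4%4)
i=3: r=1+8=9, c=0*2+1=1
col: 3 vs 1

buggy=3 correct=1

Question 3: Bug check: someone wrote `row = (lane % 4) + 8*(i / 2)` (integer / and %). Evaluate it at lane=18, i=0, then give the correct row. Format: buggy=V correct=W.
`(lane % 4) + 8*(i / 2)`[18,0]->2
18: gid=4,tid=2
[0] (4+0,2*2+0) = (4,4)
row: 2 vs 4

buggy=2 correct=4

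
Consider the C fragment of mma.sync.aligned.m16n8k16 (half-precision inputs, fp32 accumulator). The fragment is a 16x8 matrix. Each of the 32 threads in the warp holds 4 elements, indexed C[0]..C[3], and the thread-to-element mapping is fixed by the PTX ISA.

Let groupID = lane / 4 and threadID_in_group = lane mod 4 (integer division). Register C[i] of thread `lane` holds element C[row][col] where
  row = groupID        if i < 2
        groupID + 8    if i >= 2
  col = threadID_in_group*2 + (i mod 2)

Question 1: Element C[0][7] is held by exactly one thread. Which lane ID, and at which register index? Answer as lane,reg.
r=0→G=0,rhi=0  c=7→T=3,p=1
L=0*4+3=3  i=0*2+1=1

3,1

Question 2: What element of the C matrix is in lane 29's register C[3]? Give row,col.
15,3

29: gr=7,th=1
[3] (7+8,1*2+1) = (15,3)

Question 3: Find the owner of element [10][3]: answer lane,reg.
9,3

r=10→G=2,rhi=1  c=3→T=1,p=1
L=2*4+1=9  i=1*2+1=3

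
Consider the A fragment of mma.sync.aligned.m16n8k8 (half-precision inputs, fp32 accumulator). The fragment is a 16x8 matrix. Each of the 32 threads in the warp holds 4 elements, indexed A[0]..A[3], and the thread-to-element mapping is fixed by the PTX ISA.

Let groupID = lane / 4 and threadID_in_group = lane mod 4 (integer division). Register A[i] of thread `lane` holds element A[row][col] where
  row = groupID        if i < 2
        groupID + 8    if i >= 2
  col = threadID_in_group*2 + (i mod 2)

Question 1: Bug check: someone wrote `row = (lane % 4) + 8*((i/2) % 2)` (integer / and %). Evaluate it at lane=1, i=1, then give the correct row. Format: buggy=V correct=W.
buggy=1 correct=0

`(lane % 4) + 8*((i/2) % 2)`[1,1]=>1
1: grp=0,tig=1
[1] (0+0,1*2+1) = (0,3)
row: 1 vs 0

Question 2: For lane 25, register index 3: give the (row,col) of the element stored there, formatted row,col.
25: gid=6,tid=1
[3] (6+8,1*2+1) = (14,3)

14,3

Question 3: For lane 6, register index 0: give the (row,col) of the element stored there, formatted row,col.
L=6=>grp=6>>2=1, tig=6&3=2
[0]=>row 1+0=1  col 2·2+0=4

1,4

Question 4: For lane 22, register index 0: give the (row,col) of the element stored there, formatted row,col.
5,4

22: g=5,t=2
[0] (5+0,2*2+0) = (5,4)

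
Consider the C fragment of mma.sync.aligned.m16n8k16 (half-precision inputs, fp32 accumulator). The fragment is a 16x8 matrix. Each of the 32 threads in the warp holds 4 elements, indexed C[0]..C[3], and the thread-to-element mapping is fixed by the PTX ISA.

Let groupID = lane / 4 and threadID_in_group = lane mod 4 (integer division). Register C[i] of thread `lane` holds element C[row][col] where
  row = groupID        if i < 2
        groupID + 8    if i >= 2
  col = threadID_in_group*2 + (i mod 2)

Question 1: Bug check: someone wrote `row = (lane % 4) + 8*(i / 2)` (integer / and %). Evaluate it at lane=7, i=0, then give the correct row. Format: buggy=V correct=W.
buggy=3 correct=1

`(lane % 4) + 8*(i / 2)`[7,0]⇒3
lane 7: gr=1 (7/4), th=3 (7%4)
i=0: r=1+0=1, c=3*2+0=6
row: 3 vs 1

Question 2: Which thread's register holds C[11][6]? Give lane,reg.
15,2

r=11→G=3,rhi=1  c=6→T=3,p=0
L=3*4+3=15  i=1*2+0=2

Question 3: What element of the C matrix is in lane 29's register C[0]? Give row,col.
29: grp=7,tig=1
[0] (7+0,1*2+0) = (7,2)

7,2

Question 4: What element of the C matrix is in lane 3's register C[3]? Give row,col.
lane 3: grp=0 (3/4), tig=3 (3%4)
i=3: r=0+8=8, c=3*2+1=7

8,7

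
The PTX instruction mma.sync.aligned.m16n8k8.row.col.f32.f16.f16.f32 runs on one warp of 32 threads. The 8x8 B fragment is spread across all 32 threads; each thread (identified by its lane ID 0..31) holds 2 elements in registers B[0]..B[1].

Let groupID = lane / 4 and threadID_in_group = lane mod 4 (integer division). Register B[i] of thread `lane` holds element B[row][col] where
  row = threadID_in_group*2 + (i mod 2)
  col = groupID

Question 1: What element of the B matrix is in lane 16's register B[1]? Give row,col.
1,4

lane 16: grp=4 (16/4), tig=0 (16%4)
i=1: r=0*2+1=1, c=grp=4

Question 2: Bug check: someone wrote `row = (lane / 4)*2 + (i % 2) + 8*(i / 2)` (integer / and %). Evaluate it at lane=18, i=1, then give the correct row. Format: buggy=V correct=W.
buggy=9 correct=5

`(lane / 4)*2 + (i % 2) + 8*(i / 2)`[18,1]->9
lane 18: g=4 (18/4), t=2 (18%4)
i=1: r=2*2+1=5, c=g=4
row: 9 vs 5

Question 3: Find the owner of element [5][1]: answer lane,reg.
6,1

c=1→G=1  r=5→T=2,p=1
L=1*4+2=6  i=1=1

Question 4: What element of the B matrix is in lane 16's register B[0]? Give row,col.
16: g=4,t=0
[0] (0*2+0,4) = (0,4)

0,4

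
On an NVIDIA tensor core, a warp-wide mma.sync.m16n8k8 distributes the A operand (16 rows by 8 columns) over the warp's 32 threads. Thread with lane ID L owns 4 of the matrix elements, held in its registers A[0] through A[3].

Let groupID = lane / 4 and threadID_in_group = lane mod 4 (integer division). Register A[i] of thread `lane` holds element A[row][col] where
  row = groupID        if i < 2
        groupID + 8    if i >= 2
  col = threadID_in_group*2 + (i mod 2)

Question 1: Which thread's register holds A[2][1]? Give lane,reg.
8,1

r:2=>grp=2,rB=0  c:1=>tig=0,lo=1
L=2*4+0=8  i=0*2+1=1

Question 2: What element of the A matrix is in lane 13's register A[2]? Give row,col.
13: G=3,T=1
[2] (3+8,1*2+0) = (11,2)

11,2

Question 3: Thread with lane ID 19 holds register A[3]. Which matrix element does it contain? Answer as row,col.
lane 19: gr=4 (19/4), th=3 (19%4)
i=3: r=4+8=12, c=3*2+1=7

12,7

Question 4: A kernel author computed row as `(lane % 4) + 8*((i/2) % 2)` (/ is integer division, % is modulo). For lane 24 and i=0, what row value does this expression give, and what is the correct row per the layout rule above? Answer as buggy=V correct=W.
`(lane % 4) + 8*((i/2) % 2)`[24,0]=>0
lane 24=>24/4=6, 24 mod 4=0
i=0  r:6+0=>6  c:2·0+0=>0
row: 0 vs 6

buggy=0 correct=6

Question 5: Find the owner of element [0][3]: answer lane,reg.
r=0->g=0,rb=0  c=3->t=1,b0=1
L=0*4+1=1  i=0*2+1=1

1,1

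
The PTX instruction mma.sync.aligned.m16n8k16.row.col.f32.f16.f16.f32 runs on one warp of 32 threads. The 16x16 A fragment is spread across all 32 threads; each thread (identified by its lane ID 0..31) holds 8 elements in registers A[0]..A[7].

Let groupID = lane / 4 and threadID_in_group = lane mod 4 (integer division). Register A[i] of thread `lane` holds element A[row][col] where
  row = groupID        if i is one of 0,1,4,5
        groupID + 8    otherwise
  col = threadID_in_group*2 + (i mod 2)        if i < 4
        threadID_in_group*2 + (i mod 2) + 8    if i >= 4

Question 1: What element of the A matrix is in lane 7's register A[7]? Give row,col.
L=7→G=7>>2=1, T=7&3=3
[7]→row 1+8=9  col 3·2+1+8=15

9,15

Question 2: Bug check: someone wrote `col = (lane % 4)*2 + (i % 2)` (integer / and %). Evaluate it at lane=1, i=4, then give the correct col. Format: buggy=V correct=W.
buggy=2 correct=10

`(lane % 4)*2 + (i % 2)`[1,4]->2
lane 1: gid=0 (1/4), tid=1 (1%4)
i=4: r=0+0=0, c=1*2+0+8=10
col: 2 vs 10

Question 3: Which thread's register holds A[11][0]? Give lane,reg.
12,2

r=11⇒gr=3,Rb=1  c=0⇒Cb=0,th=0,odd=0
L=3*4+0=12  i=0*4+1*2+0=2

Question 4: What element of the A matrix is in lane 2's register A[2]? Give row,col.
8,4

L=2→G=2>>2=0, T=2&3=2
[2]→row 0+8=8  col 2·2+0+0=4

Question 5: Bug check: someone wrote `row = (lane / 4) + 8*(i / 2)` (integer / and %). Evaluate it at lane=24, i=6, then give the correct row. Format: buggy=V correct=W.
`(lane / 4) + 8*(i / 2)`[24,6]->30
24: g=6,t=0
[6] (6+8,0*2+0+8) = (14,8)
row: 30 vs 14

buggy=30 correct=14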